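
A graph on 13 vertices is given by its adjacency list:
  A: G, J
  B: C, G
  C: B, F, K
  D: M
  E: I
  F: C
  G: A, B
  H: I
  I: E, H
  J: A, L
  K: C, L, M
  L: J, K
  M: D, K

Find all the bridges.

The edges on the cycle A-J-L-K-C-B-G-A are not bridges since each lies on that cycle.
But removing I-H disconnects I from H; removing M-D disconnects M from D; removing M-K disconnects M from K; removing E-I disconnects E from I — these are bridges.
In total 5 edges are bridges.

C-F, D-M, E-I, H-I, K-M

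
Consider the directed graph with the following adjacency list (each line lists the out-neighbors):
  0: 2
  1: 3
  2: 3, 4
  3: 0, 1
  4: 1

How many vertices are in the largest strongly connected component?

5

{0, 1, 2, 3, 4} are all mutually reachable — one SCC of size 5.
The largest has 5 vertices.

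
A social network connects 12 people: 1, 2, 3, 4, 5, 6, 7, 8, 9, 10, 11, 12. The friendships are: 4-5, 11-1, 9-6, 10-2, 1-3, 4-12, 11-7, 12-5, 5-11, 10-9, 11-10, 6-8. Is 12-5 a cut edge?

No

After removing 12-5, the path 12-4-5 still connects them, so the edge is not a bridge.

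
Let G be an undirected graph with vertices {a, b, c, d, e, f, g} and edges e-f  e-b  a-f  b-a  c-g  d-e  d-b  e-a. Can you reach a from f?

Yes

From f we can reach a, b, d, e, f, which includes a.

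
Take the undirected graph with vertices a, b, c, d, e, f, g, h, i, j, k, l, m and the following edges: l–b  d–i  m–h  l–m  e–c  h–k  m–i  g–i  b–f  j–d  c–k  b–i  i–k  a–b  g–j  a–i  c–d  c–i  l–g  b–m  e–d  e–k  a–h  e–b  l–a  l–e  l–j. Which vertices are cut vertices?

b

Removing b increases the component count from 1 to 2, so b is a cut vertex.
By contrast removing h leaves 1 component; it is not a cut vertex. No other vertex is a cut vertex either.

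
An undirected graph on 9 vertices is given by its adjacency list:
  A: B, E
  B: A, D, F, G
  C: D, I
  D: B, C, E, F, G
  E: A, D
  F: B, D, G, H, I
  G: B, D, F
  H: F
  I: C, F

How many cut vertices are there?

Removing F increases the component count from 1 to 2, so F is a cut vertex.
By contrast removing I leaves 1 component; it is not a cut vertex. No other vertex is a cut vertex either.

1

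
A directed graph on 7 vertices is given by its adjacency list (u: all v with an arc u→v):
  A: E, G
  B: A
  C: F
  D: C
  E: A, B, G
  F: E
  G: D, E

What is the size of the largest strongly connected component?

{A, B, C, D, E, F, G} are all mutually reachable — one SCC of size 7.
The largest has 7 vertices.

7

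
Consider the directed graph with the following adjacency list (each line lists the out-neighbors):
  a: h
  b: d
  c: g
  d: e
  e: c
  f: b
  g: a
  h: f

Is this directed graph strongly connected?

Yes

From g we can reach every vertex (a, b, c, d, e, f, g, h), and every vertex can reach g (a, b, c, d, e, f, g, h). So the whole graph is one strongly connected component.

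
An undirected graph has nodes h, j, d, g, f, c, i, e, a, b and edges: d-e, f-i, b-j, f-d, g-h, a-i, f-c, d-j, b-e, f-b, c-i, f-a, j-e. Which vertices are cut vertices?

Removing f increases the component count from 2 to 3, so f is a cut vertex.
By contrast removing i leaves 2 components; it is not a cut vertex. No other vertex is a cut vertex either.

f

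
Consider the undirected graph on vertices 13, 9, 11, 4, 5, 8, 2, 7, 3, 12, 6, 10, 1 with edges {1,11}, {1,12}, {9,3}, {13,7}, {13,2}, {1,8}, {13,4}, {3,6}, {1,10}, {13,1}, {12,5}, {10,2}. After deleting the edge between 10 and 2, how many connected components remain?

2

10 and 2 are still connected via 10-1-13-2, so the component count stays at 2.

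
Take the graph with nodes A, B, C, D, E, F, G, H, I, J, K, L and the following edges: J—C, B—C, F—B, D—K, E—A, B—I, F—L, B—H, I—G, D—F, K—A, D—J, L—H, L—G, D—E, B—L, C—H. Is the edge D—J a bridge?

After removing D—J, the path D-F-B-C-J still connects them, so the edge is not a bridge.

No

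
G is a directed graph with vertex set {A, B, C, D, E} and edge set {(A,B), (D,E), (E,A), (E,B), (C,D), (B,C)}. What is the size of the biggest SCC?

5

{A, B, C, D, E} are all mutually reachable — one SCC of size 5.
The largest has 5 vertices.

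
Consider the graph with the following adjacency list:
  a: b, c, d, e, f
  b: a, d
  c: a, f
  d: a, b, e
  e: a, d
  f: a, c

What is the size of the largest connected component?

Starting from a we can reach a, b, c, d, e, f. That is one component of size 6.
The largest has 6 vertices.

6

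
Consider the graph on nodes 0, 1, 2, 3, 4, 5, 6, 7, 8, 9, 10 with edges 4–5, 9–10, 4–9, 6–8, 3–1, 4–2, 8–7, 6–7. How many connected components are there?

4

0 is isolated — a component by itself.
Starting from 1 we can reach 1, 3. That is one component of size 2.
Starting from 6 we can reach 6, 7, 8. That is one component of size 3.
Starting from 2 we can reach 2, 4, 5, 9, 10. That is one component of size 5.
Total: 4 components.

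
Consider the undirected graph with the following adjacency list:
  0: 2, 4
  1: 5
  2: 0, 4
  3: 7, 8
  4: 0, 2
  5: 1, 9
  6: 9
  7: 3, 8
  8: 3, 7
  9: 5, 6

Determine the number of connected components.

3

Starting from 0 we can reach 0, 2, 4. That is one component of size 3.
Starting from 3 we can reach 3, 7, 8. That is one component of size 3.
Starting from 1 we can reach 1, 5, 6, 9. That is one component of size 4.
Total: 3 components.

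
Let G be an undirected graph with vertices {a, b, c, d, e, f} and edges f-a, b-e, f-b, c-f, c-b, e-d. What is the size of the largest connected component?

Starting from a we can reach a, b, c, d, e, f. That is one component of size 6.
The largest has 6 vertices.

6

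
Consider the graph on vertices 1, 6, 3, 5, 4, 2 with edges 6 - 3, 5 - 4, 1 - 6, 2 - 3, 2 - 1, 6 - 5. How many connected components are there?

1

Starting from 1 we can reach 1, 2, 3, 4, 5, 6. That is one component of size 6.
Total: 1 component.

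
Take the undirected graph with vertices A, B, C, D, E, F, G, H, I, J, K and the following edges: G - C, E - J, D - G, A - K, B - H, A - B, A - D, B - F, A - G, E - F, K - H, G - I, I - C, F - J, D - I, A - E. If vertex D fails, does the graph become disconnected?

No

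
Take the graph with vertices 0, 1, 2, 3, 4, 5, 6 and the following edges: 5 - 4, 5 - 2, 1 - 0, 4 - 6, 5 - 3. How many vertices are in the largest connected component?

5

Starting from 0 we can reach 0, 1. That is one component of size 2.
Starting from 2 we can reach 2, 3, 4, 5, 6. That is one component of size 5.
The largest has 5 vertices.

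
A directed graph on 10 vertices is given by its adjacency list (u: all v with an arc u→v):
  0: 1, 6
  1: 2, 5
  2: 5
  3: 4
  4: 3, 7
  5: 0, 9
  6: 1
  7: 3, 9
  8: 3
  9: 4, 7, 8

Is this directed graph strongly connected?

No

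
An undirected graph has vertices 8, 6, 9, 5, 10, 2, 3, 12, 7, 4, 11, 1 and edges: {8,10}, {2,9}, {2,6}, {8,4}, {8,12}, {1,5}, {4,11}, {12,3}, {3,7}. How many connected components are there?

Starting from 1 we can reach 1, 5. That is one component of size 2.
Starting from 2 we can reach 2, 6, 9. That is one component of size 3.
Starting from 3 we can reach 3, 4, 7, 8, 10, 11, 12. That is one component of size 7.
Total: 3 components.

3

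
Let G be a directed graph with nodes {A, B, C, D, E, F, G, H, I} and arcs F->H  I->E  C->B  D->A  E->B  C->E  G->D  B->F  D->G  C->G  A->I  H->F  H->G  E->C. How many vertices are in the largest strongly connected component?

{A, B, C, D, E, F, G, H, I} are all mutually reachable — one SCC of size 9.
The largest has 9 vertices.

9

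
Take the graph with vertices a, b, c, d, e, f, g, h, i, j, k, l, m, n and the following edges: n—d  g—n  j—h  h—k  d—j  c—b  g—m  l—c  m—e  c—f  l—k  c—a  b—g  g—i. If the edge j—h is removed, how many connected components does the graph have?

1

j and h are still connected via j-d-n-g-b-c-l-k-h, so the component count stays at 1.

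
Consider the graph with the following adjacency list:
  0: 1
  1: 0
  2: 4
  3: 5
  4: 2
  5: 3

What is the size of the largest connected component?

Starting from 0 we can reach 0, 1. That is one component of size 2.
Starting from 3 we can reach 3, 5. That is one component of size 2.
Starting from 2 we can reach 2, 4. That is one component of size 2.
The largest has 2 vertices.

2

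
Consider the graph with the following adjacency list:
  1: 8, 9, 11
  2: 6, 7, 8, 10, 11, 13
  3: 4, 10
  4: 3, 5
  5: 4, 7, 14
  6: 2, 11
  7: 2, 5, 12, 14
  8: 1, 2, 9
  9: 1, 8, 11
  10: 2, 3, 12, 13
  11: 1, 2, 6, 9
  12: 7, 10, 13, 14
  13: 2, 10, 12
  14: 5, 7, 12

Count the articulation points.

Removing 2 increases the component count from 1 to 2, so 2 is a cut vertex.
By contrast removing 5 leaves 1 component; it is not a cut vertex. No other vertex is a cut vertex either.

1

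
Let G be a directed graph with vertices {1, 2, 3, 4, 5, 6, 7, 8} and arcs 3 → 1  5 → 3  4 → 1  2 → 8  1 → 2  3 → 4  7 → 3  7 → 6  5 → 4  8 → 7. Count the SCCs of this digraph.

3

{1, 2, 3, 4, 7, 8} are all mutually reachable — one SCC of size 6.
{5} is an SCC by itself.
{6} is an SCC by itself.
That gives 3 strongly connected components.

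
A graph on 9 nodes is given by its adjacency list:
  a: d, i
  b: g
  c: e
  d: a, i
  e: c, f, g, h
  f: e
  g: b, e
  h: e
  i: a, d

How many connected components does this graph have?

2

Starting from a we can reach a, d, i. That is one component of size 3.
Starting from b we can reach b, c, e, f, g, h. That is one component of size 6.
Total: 2 components.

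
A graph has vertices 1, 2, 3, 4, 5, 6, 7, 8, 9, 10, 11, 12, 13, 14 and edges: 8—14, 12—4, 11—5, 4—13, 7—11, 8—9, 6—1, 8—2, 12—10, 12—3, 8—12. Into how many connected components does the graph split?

Starting from 1 we can reach 1, 6. That is one component of size 2.
Starting from 5 we can reach 5, 7, 11. That is one component of size 3.
Starting from 2 we can reach 2, 3, 4, 8, 9, 10, 12, 13, 14. That is one component of size 9.
Total: 3 components.

3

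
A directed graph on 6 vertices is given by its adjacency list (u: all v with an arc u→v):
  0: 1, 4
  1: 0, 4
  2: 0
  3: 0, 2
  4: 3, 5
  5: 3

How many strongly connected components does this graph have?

{0, 1, 2, 3, 4, 5} are all mutually reachable — one SCC of size 6.
That gives 1 strongly connected component.

1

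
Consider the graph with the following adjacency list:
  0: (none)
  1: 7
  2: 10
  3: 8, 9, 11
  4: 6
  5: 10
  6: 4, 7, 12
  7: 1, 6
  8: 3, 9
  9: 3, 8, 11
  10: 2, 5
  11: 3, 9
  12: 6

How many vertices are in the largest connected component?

5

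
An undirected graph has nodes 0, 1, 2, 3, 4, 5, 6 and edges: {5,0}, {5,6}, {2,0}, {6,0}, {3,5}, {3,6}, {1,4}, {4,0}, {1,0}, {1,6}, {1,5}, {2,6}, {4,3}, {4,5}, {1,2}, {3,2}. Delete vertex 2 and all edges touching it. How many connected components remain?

1

With 2 gone, the remaining components are: {0, 1, 3, 4, 5, 6}.
That is 1 component.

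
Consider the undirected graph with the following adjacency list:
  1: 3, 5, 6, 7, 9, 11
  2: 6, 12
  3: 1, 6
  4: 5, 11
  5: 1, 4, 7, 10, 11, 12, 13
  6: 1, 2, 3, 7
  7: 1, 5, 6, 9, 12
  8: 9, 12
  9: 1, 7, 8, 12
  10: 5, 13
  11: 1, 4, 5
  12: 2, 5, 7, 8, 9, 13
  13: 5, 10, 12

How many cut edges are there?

The edges on the cycle 12-2-6-1-7-12 are not bridges since each lies on that cycle.
Every edge lies on some cycle, so there are no bridges.

0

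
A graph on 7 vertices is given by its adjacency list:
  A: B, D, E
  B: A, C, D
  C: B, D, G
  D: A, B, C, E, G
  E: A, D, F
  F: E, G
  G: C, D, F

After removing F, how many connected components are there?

With F gone, the remaining components are: {A, B, C, D, E, G}.
That is 1 component.

1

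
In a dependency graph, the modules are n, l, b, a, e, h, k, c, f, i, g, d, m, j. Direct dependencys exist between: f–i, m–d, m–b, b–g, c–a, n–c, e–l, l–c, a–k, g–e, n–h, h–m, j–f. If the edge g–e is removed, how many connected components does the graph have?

g and e are still connected via g-b-m-h-n-c-l-e, so the component count stays at 2.

2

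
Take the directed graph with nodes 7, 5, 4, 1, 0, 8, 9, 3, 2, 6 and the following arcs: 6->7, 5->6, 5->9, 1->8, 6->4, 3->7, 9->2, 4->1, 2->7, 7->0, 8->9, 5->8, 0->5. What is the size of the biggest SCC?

9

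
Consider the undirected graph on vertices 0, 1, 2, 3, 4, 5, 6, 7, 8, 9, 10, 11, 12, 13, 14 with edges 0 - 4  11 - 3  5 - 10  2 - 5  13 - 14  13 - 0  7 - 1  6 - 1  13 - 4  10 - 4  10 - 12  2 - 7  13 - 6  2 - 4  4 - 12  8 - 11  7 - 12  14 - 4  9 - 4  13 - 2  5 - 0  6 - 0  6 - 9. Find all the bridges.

11-3, 11-8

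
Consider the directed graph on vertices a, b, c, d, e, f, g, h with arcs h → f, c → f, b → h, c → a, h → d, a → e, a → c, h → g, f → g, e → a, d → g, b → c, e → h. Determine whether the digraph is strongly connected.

No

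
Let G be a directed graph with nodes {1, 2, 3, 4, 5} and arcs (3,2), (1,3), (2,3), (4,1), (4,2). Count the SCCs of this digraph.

4

{2, 3} are all mutually reachable — one SCC of size 2.
{1} is an SCC by itself.
{5} is an SCC by itself.
{4} is an SCC by itself.
That gives 4 strongly connected components.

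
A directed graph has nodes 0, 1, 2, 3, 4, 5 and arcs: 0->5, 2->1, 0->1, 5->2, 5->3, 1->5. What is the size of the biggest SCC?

3

{1, 2, 5} are all mutually reachable — one SCC of size 3.
{0} is an SCC by itself.
{3} is an SCC by itself.
{4} is an SCC by itself.
The largest has 3 vertices.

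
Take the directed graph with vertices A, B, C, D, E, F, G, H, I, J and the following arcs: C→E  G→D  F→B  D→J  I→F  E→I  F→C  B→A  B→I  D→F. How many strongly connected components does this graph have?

6

{B, C, E, F, I} are all mutually reachable — one SCC of size 5.
{D} is an SCC by itself.
{H} is an SCC by itself.
{G} is an SCC by itself.
{J} is an SCC by itself.
(and 1 more singleton SCC)
That gives 6 strongly connected components.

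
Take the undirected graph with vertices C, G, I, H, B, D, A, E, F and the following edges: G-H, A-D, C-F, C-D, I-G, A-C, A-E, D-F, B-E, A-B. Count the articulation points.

2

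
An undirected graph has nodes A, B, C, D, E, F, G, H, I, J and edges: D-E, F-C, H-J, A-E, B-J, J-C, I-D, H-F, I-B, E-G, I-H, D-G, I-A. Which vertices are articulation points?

I

Removing I increases the component count from 1 to 2, so I is a cut vertex.
By contrast removing F leaves 1 component; it is not a cut vertex. No other vertex is a cut vertex either.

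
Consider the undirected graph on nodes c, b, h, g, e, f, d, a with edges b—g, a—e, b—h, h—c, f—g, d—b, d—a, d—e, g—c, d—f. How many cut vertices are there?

1

Removing d increases the component count from 1 to 2, so d is a cut vertex.
By contrast removing a leaves 1 component; it is not a cut vertex. No other vertex is a cut vertex either.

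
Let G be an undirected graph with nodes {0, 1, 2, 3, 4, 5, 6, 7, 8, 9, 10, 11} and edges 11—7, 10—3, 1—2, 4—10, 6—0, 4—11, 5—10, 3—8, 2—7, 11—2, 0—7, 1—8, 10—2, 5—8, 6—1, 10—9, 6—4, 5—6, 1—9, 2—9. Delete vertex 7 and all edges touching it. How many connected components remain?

With 7 gone, the remaining components are: {0, 1, 2, 3, 4, 5, 6, 8, 9, 10, 11}.
That is 1 component.

1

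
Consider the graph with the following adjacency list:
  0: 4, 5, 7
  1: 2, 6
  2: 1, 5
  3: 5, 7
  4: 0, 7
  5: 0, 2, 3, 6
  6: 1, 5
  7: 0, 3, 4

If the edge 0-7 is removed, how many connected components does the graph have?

0 and 7 are still connected via 0-4-7, so the component count stays at 1.

1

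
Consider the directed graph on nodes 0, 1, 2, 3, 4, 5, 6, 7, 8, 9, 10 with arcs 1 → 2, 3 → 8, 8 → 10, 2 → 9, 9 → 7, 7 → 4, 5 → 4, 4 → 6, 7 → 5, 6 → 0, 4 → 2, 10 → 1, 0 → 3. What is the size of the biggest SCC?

{0, 1, 2, 3, 4, 5, 6, 7, 8, 9, 10} are all mutually reachable — one SCC of size 11.
The largest has 11 vertices.

11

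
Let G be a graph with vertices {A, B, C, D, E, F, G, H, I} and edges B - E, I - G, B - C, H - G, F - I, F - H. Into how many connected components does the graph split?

4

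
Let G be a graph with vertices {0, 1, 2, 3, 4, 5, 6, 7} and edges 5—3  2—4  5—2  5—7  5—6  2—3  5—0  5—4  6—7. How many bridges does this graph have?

The edges on the cycle 5-6-7-5 are not bridges since each lies on that cycle.
But removing 0—5 disconnects 0 from 5 — this is a bridge.

1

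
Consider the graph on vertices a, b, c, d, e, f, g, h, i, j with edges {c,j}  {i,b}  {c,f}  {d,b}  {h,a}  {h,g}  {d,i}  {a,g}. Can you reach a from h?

Yes

From h we can reach a, g, h, which includes a.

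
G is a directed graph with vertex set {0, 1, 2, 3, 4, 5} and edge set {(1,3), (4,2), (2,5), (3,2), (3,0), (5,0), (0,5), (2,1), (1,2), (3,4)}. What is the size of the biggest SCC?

{1, 2, 3, 4} are all mutually reachable — one SCC of size 4.
{0, 5} are all mutually reachable — one SCC of size 2.
The largest has 4 vertices.

4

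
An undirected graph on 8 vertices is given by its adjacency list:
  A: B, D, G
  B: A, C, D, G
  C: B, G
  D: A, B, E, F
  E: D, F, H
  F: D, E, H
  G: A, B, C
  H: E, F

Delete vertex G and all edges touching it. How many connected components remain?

1

With G gone, the remaining components are: {A, B, C, D, E, F, H}.
That is 1 component.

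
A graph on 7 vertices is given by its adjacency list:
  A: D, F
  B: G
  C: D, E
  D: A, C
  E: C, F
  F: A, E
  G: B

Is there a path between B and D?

The component containing B is {B, G}, and D is not in it.

No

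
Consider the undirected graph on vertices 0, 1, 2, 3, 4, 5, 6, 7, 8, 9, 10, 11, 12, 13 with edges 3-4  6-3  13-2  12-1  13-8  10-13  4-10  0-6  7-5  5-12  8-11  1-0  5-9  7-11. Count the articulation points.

Removing 5 increases the component count from 1 to 2, so 5 is a cut vertex.
Removing 13 increases the component count from 1 to 2, so 13 is a cut vertex.
By contrast removing 4 leaves 1 component; it is not a cut vertex. No other vertex is a cut vertex either.

2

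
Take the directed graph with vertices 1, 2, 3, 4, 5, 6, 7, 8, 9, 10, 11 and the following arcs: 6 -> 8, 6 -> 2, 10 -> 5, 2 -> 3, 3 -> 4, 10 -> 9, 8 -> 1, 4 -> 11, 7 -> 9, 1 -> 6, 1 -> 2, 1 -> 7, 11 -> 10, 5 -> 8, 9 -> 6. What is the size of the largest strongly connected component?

11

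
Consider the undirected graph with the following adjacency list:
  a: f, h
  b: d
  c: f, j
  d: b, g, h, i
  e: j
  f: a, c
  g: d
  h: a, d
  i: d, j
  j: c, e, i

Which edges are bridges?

b-d, d-g, e-j

The edges on the cycle c-j-i-d-h-a-f-c are not bridges since each lies on that cycle.
But removing e-j disconnects e from j; removing g-d disconnects g from d; removing d-b disconnects d from b — these are bridges.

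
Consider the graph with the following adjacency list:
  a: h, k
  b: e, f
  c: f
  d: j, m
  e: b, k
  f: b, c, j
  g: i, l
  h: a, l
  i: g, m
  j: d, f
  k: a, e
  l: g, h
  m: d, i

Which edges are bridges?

c-f

The edges on the cycle m-i-g-l-h-a-k-e-b-f-j-d-m are not bridges since each lies on that cycle.
But removing f-c disconnects f from c — this is a bridge.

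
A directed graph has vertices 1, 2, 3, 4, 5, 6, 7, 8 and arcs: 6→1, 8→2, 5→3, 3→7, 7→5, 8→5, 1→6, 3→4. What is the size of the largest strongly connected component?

{3, 5, 7} are all mutually reachable — one SCC of size 3.
{1, 6} are all mutually reachable — one SCC of size 2.
{4} is an SCC by itself.
{8} is an SCC by itself.
{2} is an SCC by itself.
The largest has 3 vertices.

3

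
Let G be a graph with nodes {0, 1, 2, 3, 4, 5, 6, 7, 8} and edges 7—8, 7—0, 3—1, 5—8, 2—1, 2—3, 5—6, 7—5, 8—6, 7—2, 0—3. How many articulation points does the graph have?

1

Removing 7 increases the component count from 2 to 3, so 7 is a cut vertex.
By contrast removing 2 leaves 2 components; it is not a cut vertex. No other vertex is a cut vertex either.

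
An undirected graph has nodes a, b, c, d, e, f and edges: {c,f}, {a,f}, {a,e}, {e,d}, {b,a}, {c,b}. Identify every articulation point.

Removing a increases the component count from 1 to 2, so a is a cut vertex.
Removing e increases the component count from 1 to 2, so e is a cut vertex.
By contrast removing c leaves 1 component; it is not a cut vertex. No other vertex is a cut vertex either.

a, e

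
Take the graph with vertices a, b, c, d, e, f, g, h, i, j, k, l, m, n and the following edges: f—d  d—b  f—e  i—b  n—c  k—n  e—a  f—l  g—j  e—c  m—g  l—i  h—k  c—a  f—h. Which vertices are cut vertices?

Removing f increases the component count from 2 to 3, so f is a cut vertex.
Removing g increases the component count from 2 to 3, so g is a cut vertex.
By contrast removing l leaves 2 components; it is not a cut vertex. No other vertex is a cut vertex either.

f, g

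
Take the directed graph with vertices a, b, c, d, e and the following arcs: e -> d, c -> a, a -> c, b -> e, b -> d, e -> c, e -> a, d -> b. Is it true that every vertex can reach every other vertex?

No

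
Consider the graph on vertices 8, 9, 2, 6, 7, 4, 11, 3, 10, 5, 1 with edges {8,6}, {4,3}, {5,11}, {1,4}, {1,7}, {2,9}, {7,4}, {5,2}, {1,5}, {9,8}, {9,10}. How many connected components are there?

1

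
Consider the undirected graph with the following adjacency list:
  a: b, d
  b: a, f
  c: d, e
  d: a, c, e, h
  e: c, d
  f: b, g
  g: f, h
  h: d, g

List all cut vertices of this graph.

d

Removing d increases the component count from 1 to 2, so d is a cut vertex.
By contrast removing f leaves 1 component; it is not a cut vertex. No other vertex is a cut vertex either.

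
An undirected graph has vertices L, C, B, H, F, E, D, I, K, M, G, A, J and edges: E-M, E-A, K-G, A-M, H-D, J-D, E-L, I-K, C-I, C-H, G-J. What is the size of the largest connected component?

B is isolated — a component by itself.
F is isolated — a component by itself.
Starting from A we can reach A, E, L, M. That is one component of size 4.
Starting from C we can reach C, D, G, H, I, J, K. That is one component of size 7.
The largest has 7 vertices.

7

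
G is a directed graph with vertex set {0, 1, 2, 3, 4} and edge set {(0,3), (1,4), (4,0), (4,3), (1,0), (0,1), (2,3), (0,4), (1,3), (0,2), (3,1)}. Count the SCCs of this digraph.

1

{0, 1, 2, 3, 4} are all mutually reachable — one SCC of size 5.
That gives 1 strongly connected component.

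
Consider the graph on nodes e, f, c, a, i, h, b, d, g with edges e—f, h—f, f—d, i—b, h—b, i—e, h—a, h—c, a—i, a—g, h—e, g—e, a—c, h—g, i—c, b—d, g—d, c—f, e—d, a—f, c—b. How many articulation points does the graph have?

0

Removing c, for instance, still leaves 1 component. No single vertex removal increases the component count — the graph has no articulation points.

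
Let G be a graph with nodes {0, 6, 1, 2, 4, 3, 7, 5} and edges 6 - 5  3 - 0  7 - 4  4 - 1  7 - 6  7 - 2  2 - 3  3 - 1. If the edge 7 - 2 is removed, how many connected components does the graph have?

7 and 2 are still connected via 7-4-1-3-2, so the component count stays at 1.

1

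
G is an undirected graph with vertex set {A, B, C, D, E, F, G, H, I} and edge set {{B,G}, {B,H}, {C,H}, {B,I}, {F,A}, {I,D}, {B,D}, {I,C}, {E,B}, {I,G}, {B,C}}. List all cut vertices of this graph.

Removing B increases the component count from 2 to 3, so B is a cut vertex.
By contrast removing F leaves 2 components; it is not a cut vertex. No other vertex is a cut vertex either.

B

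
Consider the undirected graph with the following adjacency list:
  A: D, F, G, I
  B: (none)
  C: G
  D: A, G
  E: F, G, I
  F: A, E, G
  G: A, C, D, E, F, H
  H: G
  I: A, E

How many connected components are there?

2

B is isolated — a component by itself.
Starting from A we can reach A, C, D, E, F, G, H, I. That is one component of size 8.
Total: 2 components.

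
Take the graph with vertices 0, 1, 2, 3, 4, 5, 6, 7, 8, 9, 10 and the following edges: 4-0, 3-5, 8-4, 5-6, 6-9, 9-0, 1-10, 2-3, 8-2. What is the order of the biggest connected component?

7 is isolated — a component by itself.
Starting from 1 we can reach 1, 10. That is one component of size 2.
Starting from 0 we can reach 0, 2, 3, 4, 5, 6, 8, 9. That is one component of size 8.
The largest has 8 vertices.

8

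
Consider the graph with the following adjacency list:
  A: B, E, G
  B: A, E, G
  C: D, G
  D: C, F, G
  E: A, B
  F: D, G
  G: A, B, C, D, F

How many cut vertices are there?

Removing G increases the component count from 1 to 2, so G is a cut vertex.
By contrast removing F leaves 1 component; it is not a cut vertex. No other vertex is a cut vertex either.

1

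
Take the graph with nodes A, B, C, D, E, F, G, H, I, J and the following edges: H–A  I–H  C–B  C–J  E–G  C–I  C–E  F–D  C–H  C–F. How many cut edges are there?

The edges on the cycle C-I-H-C are not bridges since each lies on that cycle.
But removing F–D disconnects F from D; removing G–E disconnects G from E; removing C–E disconnects C from E; removing C–F disconnects C from F — these are bridges.
In total 7 edges are bridges.

7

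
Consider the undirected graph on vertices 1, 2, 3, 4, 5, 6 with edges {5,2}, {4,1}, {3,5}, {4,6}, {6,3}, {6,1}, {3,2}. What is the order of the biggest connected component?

Starting from 1 we can reach 1, 2, 3, 4, 5, 6. That is one component of size 6.
The largest has 6 vertices.

6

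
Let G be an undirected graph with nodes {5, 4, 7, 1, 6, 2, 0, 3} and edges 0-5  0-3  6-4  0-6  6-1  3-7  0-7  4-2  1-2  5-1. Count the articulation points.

1

Removing 0 increases the component count from 1 to 2, so 0 is a cut vertex.
By contrast removing 3 leaves 1 component; it is not a cut vertex. No other vertex is a cut vertex either.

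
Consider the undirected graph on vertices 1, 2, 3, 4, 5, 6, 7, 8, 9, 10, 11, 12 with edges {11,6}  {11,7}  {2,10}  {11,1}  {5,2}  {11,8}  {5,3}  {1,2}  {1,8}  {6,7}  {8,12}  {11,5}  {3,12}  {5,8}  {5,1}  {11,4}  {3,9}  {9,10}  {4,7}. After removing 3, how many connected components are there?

With 3 gone, the remaining components are: {1, 2, 4, 5, 6, 7, 8, 9, 10, 11, 12}.
That is 1 component.

1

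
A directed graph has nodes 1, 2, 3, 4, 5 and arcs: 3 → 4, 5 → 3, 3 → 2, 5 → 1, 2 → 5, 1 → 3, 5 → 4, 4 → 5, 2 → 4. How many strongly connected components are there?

1

{1, 2, 3, 4, 5} are all mutually reachable — one SCC of size 5.
That gives 1 strongly connected component.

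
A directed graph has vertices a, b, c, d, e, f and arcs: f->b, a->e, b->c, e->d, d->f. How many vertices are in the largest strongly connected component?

{b} is an SCC by itself.
{a} is an SCC by itself.
{f} is an SCC by itself.
{c} is an SCC by itself.
{d} is an SCC by itself.
(and 1 more singleton SCC)
The largest has 1 vertex.

1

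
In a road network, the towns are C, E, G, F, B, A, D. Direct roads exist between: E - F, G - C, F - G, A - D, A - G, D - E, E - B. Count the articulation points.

Removing E increases the component count from 1 to 2, so E is a cut vertex.
Removing G increases the component count from 1 to 2, so G is a cut vertex.
By contrast removing F leaves 1 component; it is not a cut vertex. No other vertex is a cut vertex either.

2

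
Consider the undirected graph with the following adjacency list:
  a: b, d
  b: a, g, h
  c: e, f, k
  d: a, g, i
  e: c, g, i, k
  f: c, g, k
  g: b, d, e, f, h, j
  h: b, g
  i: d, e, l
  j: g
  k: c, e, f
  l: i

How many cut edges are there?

2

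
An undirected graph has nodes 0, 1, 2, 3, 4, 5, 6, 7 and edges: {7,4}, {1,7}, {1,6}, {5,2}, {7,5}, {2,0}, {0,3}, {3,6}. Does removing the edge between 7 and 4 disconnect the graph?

Yes

Removing 7—4 leaves no path between 7 and 4: the component count goes from 1 to 2. So it is a bridge.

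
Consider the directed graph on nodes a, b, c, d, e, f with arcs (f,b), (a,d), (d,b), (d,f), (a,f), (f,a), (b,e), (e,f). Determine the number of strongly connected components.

{a, b, d, e, f} are all mutually reachable — one SCC of size 5.
{c} is an SCC by itself.
That gives 2 strongly connected components.

2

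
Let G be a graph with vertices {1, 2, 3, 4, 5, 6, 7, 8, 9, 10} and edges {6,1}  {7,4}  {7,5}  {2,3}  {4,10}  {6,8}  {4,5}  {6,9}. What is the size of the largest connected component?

Starting from 2 we can reach 2, 3. That is one component of size 2.
Starting from 4 we can reach 4, 5, 7, 10. That is one component of size 4.
Starting from 1 we can reach 1, 6, 8, 9. That is one component of size 4.
The largest has 4 vertices.

4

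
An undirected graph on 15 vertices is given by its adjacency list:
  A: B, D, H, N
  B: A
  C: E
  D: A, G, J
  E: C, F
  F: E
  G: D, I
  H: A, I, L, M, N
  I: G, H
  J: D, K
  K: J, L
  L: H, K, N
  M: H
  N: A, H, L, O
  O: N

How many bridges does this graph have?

5

The edges on the cycle A-H-I-G-D-A are not bridges since each lies on that cycle.
But removing O-N disconnects O from N; removing A-B disconnects A from B; removing M-H disconnects M from H; removing E-C disconnects E from C — these are bridges.
In total 5 edges are bridges.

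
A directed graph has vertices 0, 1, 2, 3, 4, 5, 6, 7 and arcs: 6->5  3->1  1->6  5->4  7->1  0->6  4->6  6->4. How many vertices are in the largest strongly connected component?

{4, 5, 6} are all mutually reachable — one SCC of size 3.
{1} is an SCC by itself.
{0} is an SCC by itself.
{3} is an SCC by itself.
{7} is an SCC by itself.
(and 1 more singleton SCC)
The largest has 3 vertices.

3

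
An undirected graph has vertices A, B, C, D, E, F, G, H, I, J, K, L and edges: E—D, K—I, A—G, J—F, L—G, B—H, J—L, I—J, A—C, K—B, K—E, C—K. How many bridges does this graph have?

5

The edges on the cycle A-C-K-I-J-L-G-A are not bridges since each lies on that cycle.
But removing E—K disconnects E from K; removing K—B disconnects K from B; removing E—D disconnects E from D; removing B—H disconnects B from H — these are bridges.
In total 5 edges are bridges.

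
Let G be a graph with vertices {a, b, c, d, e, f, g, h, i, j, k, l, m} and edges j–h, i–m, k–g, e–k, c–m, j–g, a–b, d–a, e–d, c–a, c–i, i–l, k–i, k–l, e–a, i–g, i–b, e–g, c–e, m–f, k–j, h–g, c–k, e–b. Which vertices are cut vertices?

m

Removing m increases the component count from 1 to 2, so m is a cut vertex.
By contrast removing i leaves 1 component; it is not a cut vertex. No other vertex is a cut vertex either.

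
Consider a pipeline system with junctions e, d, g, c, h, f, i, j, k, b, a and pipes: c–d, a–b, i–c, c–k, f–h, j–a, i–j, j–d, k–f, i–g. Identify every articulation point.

Removing a increases the component count from 2 to 3, so a is a cut vertex.
Removing c increases the component count from 2 to 3, so c is a cut vertex.
Removing f increases the component count from 2 to 3, so f is a cut vertex.
Likewise i, j, k are cut vertices.
By contrast removing h leaves 2 components; it is not a cut vertex. No other vertex is a cut vertex either.

a, c, f, i, j, k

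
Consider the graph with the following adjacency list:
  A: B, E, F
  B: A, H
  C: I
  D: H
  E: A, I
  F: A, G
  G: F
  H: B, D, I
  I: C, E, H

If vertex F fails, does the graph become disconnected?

Deleting F raises the number of components from 1 to 2, so F is a cut vertex.

Yes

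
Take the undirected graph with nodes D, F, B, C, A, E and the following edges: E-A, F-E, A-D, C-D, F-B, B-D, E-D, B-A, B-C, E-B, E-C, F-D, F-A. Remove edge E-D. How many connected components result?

E and D are still connected via E-F-D, so the component count stays at 1.

1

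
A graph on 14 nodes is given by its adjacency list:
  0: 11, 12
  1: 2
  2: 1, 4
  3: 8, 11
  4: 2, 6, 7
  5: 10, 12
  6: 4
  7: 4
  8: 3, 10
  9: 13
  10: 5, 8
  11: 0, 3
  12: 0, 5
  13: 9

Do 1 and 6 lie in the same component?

From 1 we can reach 1, 2, 4, 6, 7, which includes 6.

Yes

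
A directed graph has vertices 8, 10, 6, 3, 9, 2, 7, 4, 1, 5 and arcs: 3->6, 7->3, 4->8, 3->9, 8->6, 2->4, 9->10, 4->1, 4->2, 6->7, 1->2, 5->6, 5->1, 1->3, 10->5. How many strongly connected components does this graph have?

1

{1, 2, 3, 4, 5, 6, 7, 8, 9, 10} are all mutually reachable — one SCC of size 10.
That gives 1 strongly connected component.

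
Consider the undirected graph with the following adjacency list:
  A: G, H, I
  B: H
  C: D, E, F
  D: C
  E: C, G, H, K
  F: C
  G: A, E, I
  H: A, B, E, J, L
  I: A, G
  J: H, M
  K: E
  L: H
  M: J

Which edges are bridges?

The edges on the cycle H-E-G-A-H are not bridges since each lies on that cycle.
But removing C-D disconnects C from D; removing E-K disconnects E from K; removing H-L disconnects H from L; removing E-C disconnects E from C — these are bridges.
In total 8 edges are bridges.

B-H, C-D, C-E, C-F, E-K, H-J, H-L, J-M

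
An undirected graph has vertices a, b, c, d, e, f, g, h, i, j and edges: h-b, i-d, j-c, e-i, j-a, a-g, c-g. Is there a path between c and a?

Yes

From c we can reach a, c, g, j, which includes a.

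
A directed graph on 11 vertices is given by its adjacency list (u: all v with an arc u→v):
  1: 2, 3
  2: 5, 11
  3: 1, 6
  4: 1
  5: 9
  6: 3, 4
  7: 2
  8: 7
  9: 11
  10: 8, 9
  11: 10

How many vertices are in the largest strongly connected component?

7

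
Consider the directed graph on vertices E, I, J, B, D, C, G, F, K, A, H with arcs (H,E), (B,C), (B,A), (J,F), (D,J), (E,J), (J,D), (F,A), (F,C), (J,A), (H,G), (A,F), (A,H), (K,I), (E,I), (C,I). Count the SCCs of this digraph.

6

{A, D, E, F, H, J} are all mutually reachable — one SCC of size 6.
{K} is an SCC by itself.
{I} is an SCC by itself.
{B} is an SCC by itself.
{G} is an SCC by itself.
(and 1 more singleton SCC)
That gives 6 strongly connected components.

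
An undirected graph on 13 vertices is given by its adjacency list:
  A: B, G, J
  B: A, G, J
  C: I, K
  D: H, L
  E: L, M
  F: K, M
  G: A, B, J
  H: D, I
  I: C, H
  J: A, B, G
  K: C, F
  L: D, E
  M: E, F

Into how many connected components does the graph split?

2

Starting from A we can reach A, B, G, J. That is one component of size 4.
Starting from C we can reach C, D, E, F, H, I, K, L, M. That is one component of size 9.
Total: 2 components.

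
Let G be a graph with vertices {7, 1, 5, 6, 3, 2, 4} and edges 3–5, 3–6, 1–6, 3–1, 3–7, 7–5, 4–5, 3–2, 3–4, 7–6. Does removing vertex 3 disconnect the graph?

Yes

Deleting 3 raises the number of components from 1 to 2, so 3 is a cut vertex.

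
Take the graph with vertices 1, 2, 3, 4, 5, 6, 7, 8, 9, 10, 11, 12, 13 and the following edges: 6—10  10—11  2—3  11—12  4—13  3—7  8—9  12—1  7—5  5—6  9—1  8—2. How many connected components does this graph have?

2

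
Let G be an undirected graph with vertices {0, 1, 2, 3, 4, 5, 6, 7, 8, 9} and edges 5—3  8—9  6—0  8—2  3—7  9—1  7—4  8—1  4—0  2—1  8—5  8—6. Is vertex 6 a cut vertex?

No

Deleting 6 leaves 1 component (was 1) (its neighbors 0, 8 remain connected to each other), so 6 is not a cut vertex.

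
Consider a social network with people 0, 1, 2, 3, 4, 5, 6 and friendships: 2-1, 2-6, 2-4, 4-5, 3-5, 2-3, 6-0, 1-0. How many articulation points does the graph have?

Removing 2 increases the component count from 1 to 2, so 2 is a cut vertex.
By contrast removing 0 leaves 1 component; it is not a cut vertex. No other vertex is a cut vertex either.

1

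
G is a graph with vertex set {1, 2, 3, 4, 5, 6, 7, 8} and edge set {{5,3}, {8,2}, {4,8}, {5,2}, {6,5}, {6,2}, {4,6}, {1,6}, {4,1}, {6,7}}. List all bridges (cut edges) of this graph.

3-5, 6-7

The edges on the cycle 4-1-6-4 are not bridges since each lies on that cycle.
But removing 5 - 3 disconnects 5 from 3; removing 7 - 6 disconnects 7 from 6 — these are bridges.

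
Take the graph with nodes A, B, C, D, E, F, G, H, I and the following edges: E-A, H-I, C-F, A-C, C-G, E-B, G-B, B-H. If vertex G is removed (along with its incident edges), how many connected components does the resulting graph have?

With G gone, the remaining components are: {D}; {A, B, C, E, F, H, I}.
That is 2 components.

2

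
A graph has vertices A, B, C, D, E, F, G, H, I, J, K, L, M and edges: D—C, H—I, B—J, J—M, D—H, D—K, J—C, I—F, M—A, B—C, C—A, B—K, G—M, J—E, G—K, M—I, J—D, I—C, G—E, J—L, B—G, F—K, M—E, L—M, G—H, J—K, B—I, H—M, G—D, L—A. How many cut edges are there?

0

The edges on the cycle B-J-L-M-I-F-K-G-B are not bridges since each lies on that cycle.
Every edge lies on some cycle, so there are no bridges.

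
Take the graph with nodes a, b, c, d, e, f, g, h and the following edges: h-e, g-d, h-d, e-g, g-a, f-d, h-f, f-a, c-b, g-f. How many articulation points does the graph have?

0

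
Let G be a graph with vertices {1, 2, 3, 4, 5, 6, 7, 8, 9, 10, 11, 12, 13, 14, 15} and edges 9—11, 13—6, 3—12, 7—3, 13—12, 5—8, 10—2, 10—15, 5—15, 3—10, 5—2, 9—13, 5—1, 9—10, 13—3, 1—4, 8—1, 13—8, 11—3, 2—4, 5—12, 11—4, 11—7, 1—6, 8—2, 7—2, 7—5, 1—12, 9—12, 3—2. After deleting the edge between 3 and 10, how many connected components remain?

2

3 and 10 are still connected via 3-2-10, so the component count stays at 2.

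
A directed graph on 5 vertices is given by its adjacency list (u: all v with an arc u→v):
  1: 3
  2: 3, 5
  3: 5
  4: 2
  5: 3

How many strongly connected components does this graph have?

4

{3, 5} are all mutually reachable — one SCC of size 2.
{1} is an SCC by itself.
{2} is an SCC by itself.
{4} is an SCC by itself.
That gives 4 strongly connected components.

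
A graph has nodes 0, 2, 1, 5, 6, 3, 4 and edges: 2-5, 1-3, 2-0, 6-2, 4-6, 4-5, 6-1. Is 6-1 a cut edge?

Yes

Removing 6-1 leaves no path between 6 and 1: the component count goes from 1 to 2. So it is a bridge.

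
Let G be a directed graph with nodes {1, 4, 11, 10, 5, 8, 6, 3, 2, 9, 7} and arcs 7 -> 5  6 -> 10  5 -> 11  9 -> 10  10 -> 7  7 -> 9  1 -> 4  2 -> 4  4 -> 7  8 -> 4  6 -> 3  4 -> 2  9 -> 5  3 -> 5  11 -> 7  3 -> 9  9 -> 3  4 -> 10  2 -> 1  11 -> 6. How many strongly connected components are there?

3

{3, 5, 6, 7, 9, 10, 11} are all mutually reachable — one SCC of size 7.
{1, 2, 4} are all mutually reachable — one SCC of size 3.
{8} is an SCC by itself.
That gives 3 strongly connected components.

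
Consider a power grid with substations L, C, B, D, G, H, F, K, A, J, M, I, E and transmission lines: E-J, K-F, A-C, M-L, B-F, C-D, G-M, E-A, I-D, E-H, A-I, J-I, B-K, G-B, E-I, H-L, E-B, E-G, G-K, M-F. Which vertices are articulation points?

Removing E increases the component count from 1 to 2, so E is a cut vertex.
By contrast removing L leaves 1 component; it is not a cut vertex. No other vertex is a cut vertex either.

E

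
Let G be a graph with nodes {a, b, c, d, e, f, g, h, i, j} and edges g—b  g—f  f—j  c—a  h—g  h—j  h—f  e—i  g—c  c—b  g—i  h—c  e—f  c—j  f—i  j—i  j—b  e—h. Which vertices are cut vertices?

Removing c increases the component count from 2 to 3, so c is a cut vertex.
By contrast removing b leaves 2 components; it is not a cut vertex. No other vertex is a cut vertex either.

c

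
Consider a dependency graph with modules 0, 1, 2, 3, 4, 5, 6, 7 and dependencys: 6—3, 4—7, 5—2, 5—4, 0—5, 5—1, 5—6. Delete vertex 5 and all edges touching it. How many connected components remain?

5

With 5 gone, the remaining components are: {0}; {1}; {2}; {3, 6}; {4, 7}.
That is 5 components.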